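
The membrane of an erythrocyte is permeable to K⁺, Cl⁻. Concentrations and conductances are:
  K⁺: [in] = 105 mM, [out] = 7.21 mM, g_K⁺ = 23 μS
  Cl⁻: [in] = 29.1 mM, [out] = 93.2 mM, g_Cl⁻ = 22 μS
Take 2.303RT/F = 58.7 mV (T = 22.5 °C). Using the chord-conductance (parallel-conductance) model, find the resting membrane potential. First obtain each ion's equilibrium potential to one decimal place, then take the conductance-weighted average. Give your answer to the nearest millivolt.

E_K⁺ = (58.7/1)·log₁₀(7.21/105) = -68.3 mV
E_Cl⁻ = (58.7/-1)·log₁₀(93.2/29.1) = -29.7 mV
Vm = (Σ gᵢEᵢ)/(Σ gᵢ) = (23·-68.3 + 22·-29.7) / (23 + 22)
= -2224.30 / 45 = -49.43 mV

-49 mV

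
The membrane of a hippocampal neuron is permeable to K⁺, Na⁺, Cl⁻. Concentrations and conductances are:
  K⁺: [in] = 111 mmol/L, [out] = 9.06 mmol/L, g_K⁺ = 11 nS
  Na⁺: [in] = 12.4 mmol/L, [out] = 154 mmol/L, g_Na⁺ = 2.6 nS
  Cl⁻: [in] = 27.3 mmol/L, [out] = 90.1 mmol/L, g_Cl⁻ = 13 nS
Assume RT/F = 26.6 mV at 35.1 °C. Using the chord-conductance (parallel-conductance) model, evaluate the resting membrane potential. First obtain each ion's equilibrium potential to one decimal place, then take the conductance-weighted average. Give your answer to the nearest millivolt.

-37 mV

E_K⁺ = (26.6/1)·ln(9.06/111) = -66.7 mV
E_Na⁺ = (26.6/1)·ln(154/12.4) = 67.0 mV
E_Cl⁻ = (26.6/-1)·ln(90.1/27.3) = -31.8 mV
Vm = (Σ gᵢEᵢ)/(Σ gᵢ) = (11·-66.7 + 2.6·67.0 + 13·-31.8) / (11 + 2.6 + 13)
= -972.90 / 26.6 = -36.58 mV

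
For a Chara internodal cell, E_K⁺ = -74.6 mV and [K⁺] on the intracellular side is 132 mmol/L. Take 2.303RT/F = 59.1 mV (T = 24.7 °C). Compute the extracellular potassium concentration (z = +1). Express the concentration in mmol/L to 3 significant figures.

7.22 mmol/L

Nernst: E = (59.1/1) · log₁₀([out]/[in]), so log₁₀([out]/[in]) = -74.6 × 1 / 59.1 = -1.2623.
[out]/[in] = 10^(-1.2623) = 0.05467.
[out] = 0.05467 × 132 = 7.216 mmol/L.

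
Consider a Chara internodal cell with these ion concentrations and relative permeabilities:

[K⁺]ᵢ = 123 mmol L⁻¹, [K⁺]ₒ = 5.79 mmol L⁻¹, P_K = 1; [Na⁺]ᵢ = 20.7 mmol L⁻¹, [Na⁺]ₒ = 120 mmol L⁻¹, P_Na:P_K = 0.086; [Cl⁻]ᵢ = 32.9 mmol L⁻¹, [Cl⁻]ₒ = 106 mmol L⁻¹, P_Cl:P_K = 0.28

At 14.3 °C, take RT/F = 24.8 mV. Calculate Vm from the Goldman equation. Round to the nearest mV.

-45 mV

Vm = 24.8 · ln[(Σ P·[cation]ₒ + Σ P·[anion]ᵢ) / (Σ P·[cation]ᵢ + Σ P·[anion]ₒ)]
Numerator = 1×5.79 + 0.086×120 + 0.28×32.9 = 25.32
Denominator = 1×123 + 0.086×20.7 + 0.28×106 = 154.5
Vm = 24.8 · ln(0.16394) = 24.8 × (-1.8083) = -44.84 mV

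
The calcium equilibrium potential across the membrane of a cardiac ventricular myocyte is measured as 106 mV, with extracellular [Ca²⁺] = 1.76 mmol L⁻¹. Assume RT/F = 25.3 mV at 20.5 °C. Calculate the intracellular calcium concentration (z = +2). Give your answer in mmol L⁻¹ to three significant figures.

Nernst: E = (25.3/2) · ln([out]/[in]), so ln([out]/[in]) = 106.0 × 2 / 25.3 = 8.3794.
[out]/[in] = e^(8.3794) = 4357.
[in] = 1.76 / 4357 = 0.000404 mmol L⁻¹.

0.000404 mmol L⁻¹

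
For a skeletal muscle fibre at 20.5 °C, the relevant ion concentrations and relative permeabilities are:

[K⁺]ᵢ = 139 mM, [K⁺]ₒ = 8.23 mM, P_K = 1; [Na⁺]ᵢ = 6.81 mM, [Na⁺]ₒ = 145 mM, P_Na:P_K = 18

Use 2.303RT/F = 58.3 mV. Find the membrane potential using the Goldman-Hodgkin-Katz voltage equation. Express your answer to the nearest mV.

Vm = 58.3 · log₁₀[(Σ P·[cation]ₒ + Σ P·[anion]ᵢ) / (Σ P·[cation]ᵢ + Σ P·[anion]ₒ)]
Numerator = 1×8.23 + 18×145 = 2618
Denominator = 1×139 + 18×6.81 = 261.6
Vm = 58.3 · log₁₀(10.009) = 58.3 × (1.0004) = 58.32 mV

58 mV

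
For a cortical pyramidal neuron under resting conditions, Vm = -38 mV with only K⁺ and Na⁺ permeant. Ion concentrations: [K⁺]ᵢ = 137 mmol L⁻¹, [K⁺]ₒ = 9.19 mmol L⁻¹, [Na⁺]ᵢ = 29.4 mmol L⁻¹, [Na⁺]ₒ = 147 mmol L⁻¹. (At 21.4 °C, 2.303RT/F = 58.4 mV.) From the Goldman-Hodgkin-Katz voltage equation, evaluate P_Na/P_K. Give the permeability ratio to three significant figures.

0.153

Let α = P_Na/P_K. GHK: Vm = 58.4·log₁₀[(Kₒ + α·Naₒ)/(Kᵢ + α·Naᵢ)].
10^(Vm/58.4) = 10^(-38.0/58.4) = 0.22352
So 0.22352·(Kᵢ + α·Naᵢ) = Kₒ + α·Naₒ → α = (0.22352·137.0 − 9.19) / (147.0 − 0.22352·29.4)
α = (30.62 − 9.19) / (147.0 − 6.571) = 21.43/140.4 = 0.1526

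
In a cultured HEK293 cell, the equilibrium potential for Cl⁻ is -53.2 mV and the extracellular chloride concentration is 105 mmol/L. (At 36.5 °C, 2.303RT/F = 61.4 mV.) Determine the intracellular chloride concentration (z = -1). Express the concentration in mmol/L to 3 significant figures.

14.3 mmol/L

Nernst: E = (61.4/-1) · log₁₀([out]/[in]), so log₁₀([out]/[in]) = -53.2 × -1 / 61.4 = 0.8664.
[out]/[in] = 10^(0.8664) = 7.353.
[in] = 105 / 7.353 = 14.28 mmol/L.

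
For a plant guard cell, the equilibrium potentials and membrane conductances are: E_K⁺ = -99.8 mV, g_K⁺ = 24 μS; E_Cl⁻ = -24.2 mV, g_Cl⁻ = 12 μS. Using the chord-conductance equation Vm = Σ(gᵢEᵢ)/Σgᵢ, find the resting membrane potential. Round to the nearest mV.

Σ gᵢEᵢ = 24·(-99.8) + 12·(-24.2) = -2685.60
Σ gᵢ = 24 + 12 = 36
Vm = -2685.60 / 36 = -74.60 mV

-75 mV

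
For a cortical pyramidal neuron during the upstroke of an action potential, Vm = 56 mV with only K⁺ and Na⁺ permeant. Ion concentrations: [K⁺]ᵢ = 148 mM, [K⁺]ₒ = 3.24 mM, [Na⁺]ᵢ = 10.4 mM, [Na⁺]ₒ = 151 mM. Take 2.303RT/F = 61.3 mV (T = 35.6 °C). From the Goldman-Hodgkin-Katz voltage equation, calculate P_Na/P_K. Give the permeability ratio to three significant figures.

Let α = P_Na/P_K. GHK: Vm = 61.3·log₁₀[(Kₒ + α·Naₒ)/(Kᵢ + α·Naᵢ)].
10^(Vm/61.3) = 10^(56.0/61.3) = 8.1948
So 8.1948·(Kᵢ + α·Naᵢ) = Kₒ + α·Naₒ → α = (8.1948·148.0 − 3.24) / (151.0 − 8.1948·10.4)
α = (1213 − 3.24) / (151.0 − 85.23) = 1210/65.77 = 18.39

18.4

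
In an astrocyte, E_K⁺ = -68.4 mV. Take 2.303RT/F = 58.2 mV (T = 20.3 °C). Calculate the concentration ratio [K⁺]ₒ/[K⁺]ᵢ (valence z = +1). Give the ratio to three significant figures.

log₁₀([out]/[in]) = E·z/(58.2) = -68.4 × 1 / 58.2 = -1.1753
[out]/[in] = 10^(-1.1753) = 0.06679

0.0668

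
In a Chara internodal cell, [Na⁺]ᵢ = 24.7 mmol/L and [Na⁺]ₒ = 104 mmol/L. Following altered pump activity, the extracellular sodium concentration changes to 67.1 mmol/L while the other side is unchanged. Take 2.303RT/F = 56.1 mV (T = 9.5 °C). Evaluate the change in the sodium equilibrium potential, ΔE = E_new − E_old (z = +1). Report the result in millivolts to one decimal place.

E_old = (56.1/1)·log₁₀(104/24.7) = 35.03 mV
E_new = (56.1/1)·log₁₀(67.1/24.7) = 24.35 mV
ΔE = 24.35 − (35.03) = -10.68 mV

-10.7 mV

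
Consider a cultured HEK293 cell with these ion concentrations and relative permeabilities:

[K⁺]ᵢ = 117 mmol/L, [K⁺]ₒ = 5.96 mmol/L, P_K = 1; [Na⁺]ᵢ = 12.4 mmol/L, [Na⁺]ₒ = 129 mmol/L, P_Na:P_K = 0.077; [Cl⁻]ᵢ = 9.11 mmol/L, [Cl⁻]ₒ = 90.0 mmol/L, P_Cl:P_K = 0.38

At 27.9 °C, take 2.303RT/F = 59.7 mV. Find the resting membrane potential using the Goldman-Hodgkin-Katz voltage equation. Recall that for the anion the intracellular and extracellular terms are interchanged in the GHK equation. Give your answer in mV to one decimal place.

Vm = 59.7 · log₁₀[(Σ P·[cation]ₒ + Σ P·[anion]ᵢ) / (Σ P·[cation]ᵢ + Σ P·[anion]ₒ)]
Numerator = 1×5.96 + 0.077×129 + 0.38×9.11 = 19.35
Denominator = 1×117 + 0.077×12.4 + 0.38×90.0 = 152.2
Vm = 59.7 · log₁₀(0.1272) = 59.7 × (-0.8955) = -53.46 mV

-53.5 mV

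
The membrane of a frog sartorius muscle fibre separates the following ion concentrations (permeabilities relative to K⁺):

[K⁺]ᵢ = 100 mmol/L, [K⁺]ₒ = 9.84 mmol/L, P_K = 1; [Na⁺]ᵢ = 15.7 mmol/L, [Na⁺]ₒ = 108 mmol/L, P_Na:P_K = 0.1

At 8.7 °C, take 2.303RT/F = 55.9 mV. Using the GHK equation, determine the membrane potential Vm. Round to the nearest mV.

Vm = 55.9 · log₁₀[(Σ P·[cation]ₒ + Σ P·[anion]ᵢ) / (Σ P·[cation]ᵢ + Σ P·[anion]ₒ)]
Numerator = 1×9.84 + 0.1×108 = 20.64
Denominator = 1×100 + 0.1×15.7 = 101.6
Vm = 55.9 · log₁₀(0.20321) = 55.9 × (-0.6921) = -38.69 mV

-39 mV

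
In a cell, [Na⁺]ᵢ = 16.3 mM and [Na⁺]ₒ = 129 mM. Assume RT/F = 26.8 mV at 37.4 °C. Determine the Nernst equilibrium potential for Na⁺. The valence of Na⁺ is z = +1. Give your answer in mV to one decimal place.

55.4 mV

E = (26.8/z) · ln([Na⁺]_out/[Na⁺]_in) with z = +1.
= (26.8/1) · ln(129/16.3) = 26.80 · ln(7.914)
= 26.80 · (2.0686) = 55.44 mV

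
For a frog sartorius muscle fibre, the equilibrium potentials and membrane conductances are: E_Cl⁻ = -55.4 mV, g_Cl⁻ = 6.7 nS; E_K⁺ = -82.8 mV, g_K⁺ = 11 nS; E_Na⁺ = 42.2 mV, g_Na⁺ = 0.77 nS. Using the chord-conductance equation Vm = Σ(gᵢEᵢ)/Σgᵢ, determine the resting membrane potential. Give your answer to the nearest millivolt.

-68 mV

Σ gᵢEᵢ = 6.7·(-55.4) + 11·(-82.8) + 0.77·(42.2) = -1249.49
Σ gᵢ = 6.7 + 11 + 0.77 = 18.47
Vm = -1249.49 / 18.47 = -67.65 mV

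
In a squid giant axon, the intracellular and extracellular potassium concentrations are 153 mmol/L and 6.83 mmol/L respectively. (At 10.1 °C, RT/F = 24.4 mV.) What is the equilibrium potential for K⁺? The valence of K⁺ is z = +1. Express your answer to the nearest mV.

-76 mV

E = (24.4/z) · ln([K⁺]_out/[K⁺]_in) with z = +1.
= (24.4/1) · ln(6.83/153) = 24.40 · ln(0.04464)
= 24.40 · (-3.1091) = -75.86 mV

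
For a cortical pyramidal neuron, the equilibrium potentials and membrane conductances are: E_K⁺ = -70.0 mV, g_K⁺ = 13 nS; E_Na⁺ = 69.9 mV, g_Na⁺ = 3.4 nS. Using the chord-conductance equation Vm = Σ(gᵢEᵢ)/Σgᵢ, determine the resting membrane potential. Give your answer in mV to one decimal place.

-41.0 mV

Σ gᵢEᵢ = 13·(-70.0) + 3.4·(69.9) = -672.34
Σ gᵢ = 13 + 3.4 = 16.4
Vm = -672.34 / 16.4 = -41.00 mV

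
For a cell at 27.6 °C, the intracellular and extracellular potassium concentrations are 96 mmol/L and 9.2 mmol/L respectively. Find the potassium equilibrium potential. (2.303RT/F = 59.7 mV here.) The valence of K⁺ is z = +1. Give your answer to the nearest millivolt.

-61 mV

E = (59.7/z) · log₁₀([K⁺]_out/[K⁺]_in) with z = +1.
= (59.7/1) · log₁₀(9.2/96) = 59.70 · log₁₀(0.09583)
= 59.70 · (-1.0185) = -60.80 mV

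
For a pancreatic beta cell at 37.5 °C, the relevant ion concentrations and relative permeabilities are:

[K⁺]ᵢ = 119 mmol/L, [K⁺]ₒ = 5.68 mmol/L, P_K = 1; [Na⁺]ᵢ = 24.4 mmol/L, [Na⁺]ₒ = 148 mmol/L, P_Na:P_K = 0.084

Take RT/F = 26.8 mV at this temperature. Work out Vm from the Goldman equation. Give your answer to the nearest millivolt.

-51 mV

Vm = 26.8 · ln[(Σ P·[cation]ₒ + Σ P·[anion]ᵢ) / (Σ P·[cation]ᵢ + Σ P·[anion]ₒ)]
Numerator = 1×5.68 + 0.084×148 = 18.11
Denominator = 1×119 + 0.084×24.4 = 121
Vm = 26.8 · ln(0.14962) = 26.8 × (-1.8996) = -50.91 mV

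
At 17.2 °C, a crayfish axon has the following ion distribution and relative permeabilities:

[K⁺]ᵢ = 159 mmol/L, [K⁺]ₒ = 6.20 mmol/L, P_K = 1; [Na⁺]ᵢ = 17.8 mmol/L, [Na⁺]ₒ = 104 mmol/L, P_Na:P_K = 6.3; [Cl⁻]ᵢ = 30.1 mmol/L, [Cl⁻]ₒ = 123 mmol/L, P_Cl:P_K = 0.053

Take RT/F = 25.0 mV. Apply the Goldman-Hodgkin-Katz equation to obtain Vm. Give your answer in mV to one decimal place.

21.8 mV

Vm = 25.0 · ln[(Σ P·[cation]ₒ + Σ P·[anion]ᵢ) / (Σ P·[cation]ᵢ + Σ P·[anion]ₒ)]
Numerator = 1×6.20 + 6.3×104 + 0.053×30.1 = 663
Denominator = 1×159 + 6.3×17.8 + 0.053×123 = 277.7
Vm = 25.0 · ln(2.3878) = 25.0 × (0.8704) = 21.76 mV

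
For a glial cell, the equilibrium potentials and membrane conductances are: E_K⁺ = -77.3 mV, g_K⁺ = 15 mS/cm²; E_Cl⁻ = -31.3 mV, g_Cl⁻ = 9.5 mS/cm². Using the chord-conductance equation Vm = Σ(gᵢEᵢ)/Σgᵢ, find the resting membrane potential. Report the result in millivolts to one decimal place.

Σ gᵢEᵢ = 15·(-77.3) + 9.5·(-31.3) = -1456.85
Σ gᵢ = 15 + 9.5 = 24.5
Vm = -1456.85 / 24.5 = -59.46 mV

-59.5 mV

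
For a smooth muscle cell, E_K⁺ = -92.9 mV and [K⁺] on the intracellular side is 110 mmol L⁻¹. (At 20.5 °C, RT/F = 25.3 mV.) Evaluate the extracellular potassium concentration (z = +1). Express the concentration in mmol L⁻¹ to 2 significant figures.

2.8 mmol L⁻¹

Nernst: E = (25.3/1) · ln([out]/[in]), so ln([out]/[in]) = -92.9 × 1 / 25.3 = -3.6719.
[out]/[in] = e^(-3.6719) = 0.02543.
[out] = 0.02543 × 110 = 2.797 mmol L⁻¹.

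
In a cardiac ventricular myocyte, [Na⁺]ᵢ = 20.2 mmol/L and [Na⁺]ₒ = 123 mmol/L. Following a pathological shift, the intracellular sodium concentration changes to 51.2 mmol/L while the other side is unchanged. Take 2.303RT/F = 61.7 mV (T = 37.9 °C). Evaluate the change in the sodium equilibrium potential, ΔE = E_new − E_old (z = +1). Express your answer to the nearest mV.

E_old = (61.7/1)·log₁₀(123/20.2) = 48.41 mV
E_new = (61.7/1)·log₁₀(123/51.2) = 23.49 mV
ΔE = 23.49 − (48.41) = -24.92 mV

-25 mV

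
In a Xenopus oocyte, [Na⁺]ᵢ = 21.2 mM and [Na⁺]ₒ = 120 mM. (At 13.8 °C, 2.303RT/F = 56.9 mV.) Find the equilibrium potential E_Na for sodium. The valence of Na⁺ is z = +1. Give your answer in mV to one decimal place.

42.8 mV

E = (56.9/z) · log₁₀([Na⁺]_out/[Na⁺]_in) with z = +1.
= (56.9/1) · log₁₀(120/21.2) = 56.90 · log₁₀(5.66)
= 56.90 · (0.7528) = 42.84 mV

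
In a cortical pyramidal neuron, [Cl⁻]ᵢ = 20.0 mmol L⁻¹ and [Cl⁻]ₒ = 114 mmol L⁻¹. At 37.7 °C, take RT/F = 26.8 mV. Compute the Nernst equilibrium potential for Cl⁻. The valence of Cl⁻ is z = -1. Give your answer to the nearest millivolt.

E = (26.8/z) · ln([Cl⁻]_out/[Cl⁻]_in) with z = -1.
For an anion, dividing by z = -1 reverses the sign.
= (26.8/-1) · ln(114/20.0) = -26.80 · ln(5.7)
= -26.80 · (1.7405) = -46.64 mV

-47 mV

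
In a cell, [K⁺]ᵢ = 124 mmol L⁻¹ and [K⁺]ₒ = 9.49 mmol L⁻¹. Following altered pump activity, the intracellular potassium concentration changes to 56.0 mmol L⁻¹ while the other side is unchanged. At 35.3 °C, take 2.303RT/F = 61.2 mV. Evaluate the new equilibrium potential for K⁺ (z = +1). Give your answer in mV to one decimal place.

After the shift: [K⁺]_out = 9.49, [K⁺]_in = 56.0 mmol L⁻¹.
E_new = (61.2/1)·log₁₀(9.49/56.0) = 61.20 · (-0.7709) = -47.18 mV

-47.2 mV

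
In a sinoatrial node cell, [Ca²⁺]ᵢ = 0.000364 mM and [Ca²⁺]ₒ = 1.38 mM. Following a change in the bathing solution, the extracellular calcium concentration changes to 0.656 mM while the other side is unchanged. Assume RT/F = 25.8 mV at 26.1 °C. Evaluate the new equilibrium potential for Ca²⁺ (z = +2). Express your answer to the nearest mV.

After the shift: [Ca²⁺]_out = 0.656, [Ca²⁺]_in = 0.000364 mM.
E_new = (25.8/2)·ln(0.656/0.000364) = 12.90 · (7.4968) = 96.71 mV

97 mV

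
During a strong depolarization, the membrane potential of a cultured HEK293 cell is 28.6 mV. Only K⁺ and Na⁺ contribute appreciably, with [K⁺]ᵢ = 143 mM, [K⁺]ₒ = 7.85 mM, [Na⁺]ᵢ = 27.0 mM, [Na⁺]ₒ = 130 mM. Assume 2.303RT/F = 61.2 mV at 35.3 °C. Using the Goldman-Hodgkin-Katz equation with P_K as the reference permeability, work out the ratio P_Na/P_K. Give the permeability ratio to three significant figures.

8.10

Let α = P_Na/P_K. GHK: Vm = 61.2·log₁₀[(Kₒ + α·Naₒ)/(Kᵢ + α·Naᵢ)].
10^(Vm/61.2) = 10^(28.6/61.2) = 2.9331
So 2.9331·(Kᵢ + α·Naᵢ) = Kₒ + α·Naₒ → α = (2.9331·143.0 − 7.85) / (130.0 − 2.9331·27.0)
α = (419.4 − 7.85) / (130.0 − 79.19) = 411.6/50.81 = 8.101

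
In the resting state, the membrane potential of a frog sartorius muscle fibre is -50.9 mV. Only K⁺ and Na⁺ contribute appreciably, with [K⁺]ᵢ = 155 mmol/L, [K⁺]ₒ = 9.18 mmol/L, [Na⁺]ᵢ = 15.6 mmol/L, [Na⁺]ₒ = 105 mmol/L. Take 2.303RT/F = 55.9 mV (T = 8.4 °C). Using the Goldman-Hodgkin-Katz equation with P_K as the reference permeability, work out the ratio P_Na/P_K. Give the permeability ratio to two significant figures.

Let α = P_Na/P_K. GHK: Vm = 55.9·log₁₀[(Kₒ + α·Naₒ)/(Kᵢ + α·Naᵢ)].
10^(Vm/55.9) = 10^(-50.9/55.9) = 0.12287
So 0.12287·(Kᵢ + α·Naᵢ) = Kₒ + α·Naₒ → α = (0.12287·155.0 − 9.18) / (105.0 − 0.12287·15.6)
α = (19.04 − 9.18) / (105.0 − 1.917) = 9.865/103.1 = 0.0957

0.096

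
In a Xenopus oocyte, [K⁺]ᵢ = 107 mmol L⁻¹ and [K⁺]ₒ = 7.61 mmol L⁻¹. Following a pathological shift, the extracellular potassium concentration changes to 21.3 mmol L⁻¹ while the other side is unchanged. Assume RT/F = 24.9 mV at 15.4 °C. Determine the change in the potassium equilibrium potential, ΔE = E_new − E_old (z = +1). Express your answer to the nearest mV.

E_old = (24.9/1)·ln(7.61/107) = -65.82 mV
E_new = (24.9/1)·ln(21.3/107) = -40.19 mV
ΔE = -40.19 − (-65.82) = 25.63 mV

26 mV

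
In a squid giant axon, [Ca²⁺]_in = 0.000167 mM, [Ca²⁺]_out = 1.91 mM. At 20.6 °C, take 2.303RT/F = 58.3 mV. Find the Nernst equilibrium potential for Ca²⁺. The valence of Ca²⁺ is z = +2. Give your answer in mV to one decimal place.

118.3 mV

E = (58.3/z) · log₁₀([Ca²⁺]_out/[Ca²⁺]_in) with z = +2.
= (58.3/2) · log₁₀(1.91/0.000167) = 29.15 · log₁₀(1.144e+04)
= 29.15 · (4.0583) = 118.30 mV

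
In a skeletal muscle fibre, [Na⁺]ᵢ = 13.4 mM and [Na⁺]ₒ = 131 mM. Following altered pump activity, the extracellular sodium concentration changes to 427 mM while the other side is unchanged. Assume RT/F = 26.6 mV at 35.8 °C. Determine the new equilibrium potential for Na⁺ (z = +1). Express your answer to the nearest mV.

92 mV

After the shift: [Na⁺]_out = 427, [Na⁺]_in = 13.4 mM.
E_new = (26.6/1)·ln(427/13.4) = 26.60 · (3.4615) = 92.08 mV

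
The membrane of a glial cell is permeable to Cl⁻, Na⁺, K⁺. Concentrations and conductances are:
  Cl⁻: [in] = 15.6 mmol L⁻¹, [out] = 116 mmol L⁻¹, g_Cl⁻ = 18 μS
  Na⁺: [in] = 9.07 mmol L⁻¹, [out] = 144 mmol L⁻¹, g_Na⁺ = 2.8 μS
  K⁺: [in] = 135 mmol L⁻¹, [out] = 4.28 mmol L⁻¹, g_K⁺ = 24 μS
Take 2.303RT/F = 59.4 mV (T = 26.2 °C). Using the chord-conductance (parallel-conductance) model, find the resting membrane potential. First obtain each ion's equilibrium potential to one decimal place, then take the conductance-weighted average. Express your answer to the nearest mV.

-64 mV

E_Cl⁻ = (59.4/-1)·log₁₀(116/15.6) = -51.8 mV
E_Na⁺ = (59.4/1)·log₁₀(144/9.07) = 71.3 mV
E_K⁺ = (59.4/1)·log₁₀(4.28/135) = -89.0 mV
Vm = (Σ gᵢEᵢ)/(Σ gᵢ) = (18·-51.8 + 2.8·71.3 + 24·-89.0) / (18 + 2.8 + 24)
= -2868.76 / 44.8 = -64.03 mV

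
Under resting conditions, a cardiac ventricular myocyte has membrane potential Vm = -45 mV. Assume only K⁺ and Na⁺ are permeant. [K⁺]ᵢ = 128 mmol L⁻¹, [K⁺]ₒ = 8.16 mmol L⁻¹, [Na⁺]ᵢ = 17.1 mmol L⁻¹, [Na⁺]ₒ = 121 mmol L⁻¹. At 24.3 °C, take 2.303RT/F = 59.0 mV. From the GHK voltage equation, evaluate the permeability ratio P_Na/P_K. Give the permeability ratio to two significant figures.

0.12

Let α = P_Na/P_K. GHK: Vm = 59.0·log₁₀[(Kₒ + α·Naₒ)/(Kᵢ + α·Naᵢ)].
10^(Vm/59.0) = 10^(-45.0/59.0) = 0.1727
So 0.1727·(Kᵢ + α·Naᵢ) = Kₒ + α·Naₒ → α = (0.1727·128.0 − 8.16) / (121.0 − 0.1727·17.1)
α = (22.11 − 8.16) / (121.0 − 2.953) = 13.95/118 = 0.1181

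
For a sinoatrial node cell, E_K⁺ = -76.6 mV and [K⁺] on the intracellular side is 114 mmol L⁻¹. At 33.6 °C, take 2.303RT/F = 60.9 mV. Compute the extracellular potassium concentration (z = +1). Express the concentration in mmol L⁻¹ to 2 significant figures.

Nernst: E = (60.9/1) · log₁₀([out]/[in]), so log₁₀([out]/[in]) = -76.6 × 1 / 60.9 = -1.2578.
[out]/[in] = 10^(-1.2578) = 0.05523.
[out] = 0.05523 × 114 = 6.297 mmol L⁻¹.

6.3 mmol L⁻¹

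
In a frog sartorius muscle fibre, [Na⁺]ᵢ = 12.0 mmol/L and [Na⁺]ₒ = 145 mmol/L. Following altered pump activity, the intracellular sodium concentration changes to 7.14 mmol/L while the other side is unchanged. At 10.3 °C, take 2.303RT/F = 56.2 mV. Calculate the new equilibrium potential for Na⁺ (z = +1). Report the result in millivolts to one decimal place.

73.5 mV

After the shift: [Na⁺]_out = 145, [Na⁺]_in = 7.14 mmol/L.
E_new = (56.2/1)·log₁₀(145/7.14) = 56.20 · (1.3077) = 73.49 mV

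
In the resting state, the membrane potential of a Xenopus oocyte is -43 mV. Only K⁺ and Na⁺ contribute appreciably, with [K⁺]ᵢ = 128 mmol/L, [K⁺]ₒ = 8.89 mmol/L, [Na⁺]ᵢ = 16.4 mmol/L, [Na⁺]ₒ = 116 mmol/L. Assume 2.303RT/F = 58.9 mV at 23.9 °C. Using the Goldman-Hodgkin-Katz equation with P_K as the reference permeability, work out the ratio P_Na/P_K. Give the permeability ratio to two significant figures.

0.13

Let α = P_Na/P_K. GHK: Vm = 58.9·log₁₀[(Kₒ + α·Naₒ)/(Kᵢ + α·Naᵢ)].
10^(Vm/58.9) = 10^(-43.0/58.9) = 0.18619
So 0.18619·(Kᵢ + α·Naᵢ) = Kₒ + α·Naₒ → α = (0.18619·128.0 − 8.89) / (116.0 − 0.18619·16.4)
α = (23.83 − 8.89) / (116.0 − 3.053) = 14.94/112.9 = 0.1323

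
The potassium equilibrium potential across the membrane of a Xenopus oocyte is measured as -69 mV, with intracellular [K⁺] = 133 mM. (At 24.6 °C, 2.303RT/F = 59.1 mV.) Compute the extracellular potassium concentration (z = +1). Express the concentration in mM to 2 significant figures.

9.0 mM

Nernst: E = (59.1/1) · log₁₀([out]/[in]), so log₁₀([out]/[in]) = -69.0 × 1 / 59.1 = -1.1675.
[out]/[in] = 10^(-1.1675) = 0.068.
[out] = 0.068 × 133 = 9.044 mM.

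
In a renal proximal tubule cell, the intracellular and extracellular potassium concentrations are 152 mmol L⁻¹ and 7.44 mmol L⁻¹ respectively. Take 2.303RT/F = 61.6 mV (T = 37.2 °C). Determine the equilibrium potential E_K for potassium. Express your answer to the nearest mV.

E = (61.6/z) · log₁₀([K⁺]_out/[K⁺]_in) with z = +1.
= (61.6/1) · log₁₀(7.44/152) = 61.60 · log₁₀(0.04895)
= 61.60 · (-1.3103) = -80.71 mV

-81 mV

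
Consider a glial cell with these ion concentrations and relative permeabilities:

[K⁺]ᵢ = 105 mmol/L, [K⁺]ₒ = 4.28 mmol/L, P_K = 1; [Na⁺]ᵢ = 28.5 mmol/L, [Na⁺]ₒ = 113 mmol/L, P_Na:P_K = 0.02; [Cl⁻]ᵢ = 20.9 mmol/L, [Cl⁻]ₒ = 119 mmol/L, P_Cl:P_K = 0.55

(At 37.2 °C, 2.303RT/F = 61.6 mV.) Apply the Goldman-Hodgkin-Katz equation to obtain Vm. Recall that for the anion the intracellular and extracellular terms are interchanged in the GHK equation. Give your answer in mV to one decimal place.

-60.2 mV

Vm = 61.6 · log₁₀[(Σ P·[cation]ₒ + Σ P·[anion]ᵢ) / (Σ P·[cation]ᵢ + Σ P·[anion]ₒ)]
Numerator = 1×4.28 + 0.02×113 + 0.55×20.9 = 18.04
Denominator = 1×105 + 0.02×28.5 + 0.55×119 = 171
Vm = 61.6 · log₁₀(0.10546) = 61.6 × (-0.9769) = -60.18 mV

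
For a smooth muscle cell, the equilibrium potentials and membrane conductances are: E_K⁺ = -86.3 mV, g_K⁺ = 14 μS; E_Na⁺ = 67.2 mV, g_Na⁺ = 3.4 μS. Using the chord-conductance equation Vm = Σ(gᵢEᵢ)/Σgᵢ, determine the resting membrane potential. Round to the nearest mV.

-56 mV

Σ gᵢEᵢ = 14·(-86.3) + 3.4·(67.2) = -979.72
Σ gᵢ = 14 + 3.4 = 17.4
Vm = -979.72 / 17.4 = -56.31 mV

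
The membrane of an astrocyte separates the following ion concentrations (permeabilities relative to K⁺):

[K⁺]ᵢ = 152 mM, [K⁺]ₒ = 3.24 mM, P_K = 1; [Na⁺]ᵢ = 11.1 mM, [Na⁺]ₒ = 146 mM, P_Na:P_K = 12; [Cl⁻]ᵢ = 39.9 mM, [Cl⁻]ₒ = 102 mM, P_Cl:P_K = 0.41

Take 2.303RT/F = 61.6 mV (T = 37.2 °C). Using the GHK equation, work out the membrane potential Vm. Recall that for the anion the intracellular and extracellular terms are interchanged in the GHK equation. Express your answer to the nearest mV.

45 mV

Vm = 61.6 · log₁₀[(Σ P·[cation]ₒ + Σ P·[anion]ᵢ) / (Σ P·[cation]ᵢ + Σ P·[anion]ₒ)]
Numerator = 1×3.24 + 12×146 + 0.41×39.9 = 1772
Denominator = 1×152 + 12×11.1 + 0.41×102 = 327
Vm = 61.6 · log₁₀(5.4174) = 61.6 × (0.7338) = 45.20 mV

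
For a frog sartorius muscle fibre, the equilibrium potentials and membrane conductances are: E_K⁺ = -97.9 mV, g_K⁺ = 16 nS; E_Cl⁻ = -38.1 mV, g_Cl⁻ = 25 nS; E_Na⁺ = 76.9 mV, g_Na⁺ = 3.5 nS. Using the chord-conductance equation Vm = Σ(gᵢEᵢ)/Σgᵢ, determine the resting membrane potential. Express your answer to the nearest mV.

-51 mV

Σ gᵢEᵢ = 16·(-97.9) + 25·(-38.1) + 3.5·(76.9) = -2249.75
Σ gᵢ = 16 + 25 + 3.5 = 44.5
Vm = -2249.75 / 44.5 = -50.56 mV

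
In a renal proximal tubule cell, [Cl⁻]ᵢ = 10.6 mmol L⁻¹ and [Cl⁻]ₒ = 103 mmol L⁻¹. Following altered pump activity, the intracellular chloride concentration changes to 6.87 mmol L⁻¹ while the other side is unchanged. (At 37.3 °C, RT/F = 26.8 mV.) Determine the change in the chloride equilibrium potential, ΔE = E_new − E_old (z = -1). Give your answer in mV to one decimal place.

-11.6 mV

E_old = (26.8/-1)·ln(103/10.6) = -60.94 mV
E_new = (26.8/-1)·ln(103/6.87) = -72.56 mV
ΔE = -72.56 − (-60.94) = -11.62 mV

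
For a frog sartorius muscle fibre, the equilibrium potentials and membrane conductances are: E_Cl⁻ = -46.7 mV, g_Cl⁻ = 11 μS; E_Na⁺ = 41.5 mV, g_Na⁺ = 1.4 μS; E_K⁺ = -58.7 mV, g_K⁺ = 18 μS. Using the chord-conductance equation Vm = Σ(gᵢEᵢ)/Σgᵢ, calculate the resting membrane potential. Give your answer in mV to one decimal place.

Σ gᵢEᵢ = 11·(-46.7) + 1.4·(41.5) + 18·(-58.7) = -1512.20
Σ gᵢ = 11 + 1.4 + 18 = 30.4
Vm = -1512.20 / 30.4 = -49.74 mV

-49.7 mV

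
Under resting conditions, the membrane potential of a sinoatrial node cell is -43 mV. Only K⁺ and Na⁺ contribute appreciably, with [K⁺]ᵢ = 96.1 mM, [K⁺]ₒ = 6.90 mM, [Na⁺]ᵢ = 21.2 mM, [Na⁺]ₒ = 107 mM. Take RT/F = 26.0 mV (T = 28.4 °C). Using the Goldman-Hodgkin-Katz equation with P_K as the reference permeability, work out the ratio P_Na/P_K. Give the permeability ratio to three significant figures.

0.112

Let α = P_Na/P_K. GHK: Vm = 26.0·ln[(Kₒ + α·Naₒ)/(Kᵢ + α·Naᵢ)].
e^(Vm/26.0) = e^(-43.0/26.0) = 0.19131
So 0.19131·(Kᵢ + α·Naᵢ) = Kₒ + α·Naₒ → α = (0.19131·96.1 − 6.9) / (107.0 − 0.19131·21.2)
α = (18.39 − 6.9) / (107.0 − 4.056) = 11.49/102.9 = 0.1116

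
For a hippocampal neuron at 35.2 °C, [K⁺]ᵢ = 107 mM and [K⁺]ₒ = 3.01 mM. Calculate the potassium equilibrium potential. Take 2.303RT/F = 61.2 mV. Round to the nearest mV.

E = (61.2/z) · log₁₀([K⁺]_out/[K⁺]_in) with z = +1.
= (61.2/1) · log₁₀(3.01/107) = 61.20 · log₁₀(0.02813)
= 61.20 · (-1.5508) = -94.91 mV

-95 mV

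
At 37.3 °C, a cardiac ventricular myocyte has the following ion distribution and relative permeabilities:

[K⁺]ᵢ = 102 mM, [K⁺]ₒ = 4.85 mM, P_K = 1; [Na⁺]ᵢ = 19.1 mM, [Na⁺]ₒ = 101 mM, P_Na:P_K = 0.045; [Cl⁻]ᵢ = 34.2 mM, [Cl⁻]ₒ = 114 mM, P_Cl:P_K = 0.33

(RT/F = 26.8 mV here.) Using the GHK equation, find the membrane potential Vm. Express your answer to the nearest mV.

-51 mV

Vm = 26.8 · ln[(Σ P·[cation]ₒ + Σ P·[anion]ᵢ) / (Σ P·[cation]ᵢ + Σ P·[anion]ₒ)]
Numerator = 1×4.85 + 0.045×101 + 0.33×34.2 = 20.68
Denominator = 1×102 + 0.045×19.1 + 0.33×114 = 140.5
Vm = 26.8 · ln(0.14722) = 26.8 × (-1.9158) = -51.34 mV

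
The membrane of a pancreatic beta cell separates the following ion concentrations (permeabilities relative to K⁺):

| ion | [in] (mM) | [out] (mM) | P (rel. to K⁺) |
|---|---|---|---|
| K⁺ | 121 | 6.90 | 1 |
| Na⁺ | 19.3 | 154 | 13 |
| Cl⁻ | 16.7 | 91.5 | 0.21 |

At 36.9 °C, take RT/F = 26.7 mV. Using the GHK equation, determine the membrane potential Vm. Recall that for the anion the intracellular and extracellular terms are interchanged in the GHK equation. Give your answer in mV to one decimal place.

Vm = 26.7 · ln[(Σ P·[cation]ₒ + Σ P·[anion]ᵢ) / (Σ P·[cation]ᵢ + Σ P·[anion]ₒ)]
Numerator = 1×6.90 + 13×154 + 0.21×16.7 = 2012
Denominator = 1×121 + 13×19.3 + 0.21×91.5 = 391.1
Vm = 26.7 · ln(5.1453) = 26.7 × (1.6381) = 43.74 mV

43.7 mV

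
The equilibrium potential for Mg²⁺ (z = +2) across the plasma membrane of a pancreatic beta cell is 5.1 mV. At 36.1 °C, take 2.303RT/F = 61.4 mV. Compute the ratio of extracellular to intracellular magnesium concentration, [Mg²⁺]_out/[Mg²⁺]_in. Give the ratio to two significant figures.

log₁₀([out]/[in]) = E·z/(61.4) = 5.1 × 2 / 61.4 = 0.1661
[out]/[in] = 10^(0.1661) = 1.466

1.5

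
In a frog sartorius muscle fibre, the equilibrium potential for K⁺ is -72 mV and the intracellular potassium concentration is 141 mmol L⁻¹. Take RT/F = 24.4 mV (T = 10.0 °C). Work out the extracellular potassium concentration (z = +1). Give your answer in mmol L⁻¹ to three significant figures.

7.37 mmol L⁻¹

Nernst: E = (24.4/1) · ln([out]/[in]), so ln([out]/[in]) = -72.0 × 1 / 24.4 = -2.9508.
[out]/[in] = e^(-2.9508) = 0.0523.
[out] = 0.0523 × 141 = 7.374 mmol L⁻¹.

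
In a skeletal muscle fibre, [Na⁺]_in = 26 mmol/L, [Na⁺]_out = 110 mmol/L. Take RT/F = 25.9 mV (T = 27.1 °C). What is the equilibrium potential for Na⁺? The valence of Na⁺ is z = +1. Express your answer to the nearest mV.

E = (25.9/z) · ln([Na⁺]_out/[Na⁺]_in) with z = +1.
= (25.9/1) · ln(110/26) = 25.90 · ln(4.231)
= 25.90 · (1.4424) = 37.36 mV

37 mV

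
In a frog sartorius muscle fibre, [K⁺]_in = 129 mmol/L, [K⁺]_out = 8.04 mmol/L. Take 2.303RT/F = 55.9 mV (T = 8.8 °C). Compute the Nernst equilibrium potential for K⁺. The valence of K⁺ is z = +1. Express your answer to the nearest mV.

E = (55.9/z) · log₁₀([K⁺]_out/[K⁺]_in) with z = +1.
= (55.9/1) · log₁₀(8.04/129) = 55.90 · log₁₀(0.06233)
= 55.90 · (-1.2053) = -67.38 mV

-67 mV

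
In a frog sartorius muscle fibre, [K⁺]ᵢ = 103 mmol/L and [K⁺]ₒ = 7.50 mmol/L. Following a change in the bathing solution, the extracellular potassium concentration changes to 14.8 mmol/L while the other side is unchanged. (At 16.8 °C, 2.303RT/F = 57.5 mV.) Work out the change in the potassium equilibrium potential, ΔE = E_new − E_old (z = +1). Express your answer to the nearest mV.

17 mV

E_old = (57.5/1)·log₁₀(7.50/103) = -65.42 mV
E_new = (57.5/1)·log₁₀(14.8/103) = -48.45 mV
ΔE = -48.45 − (-65.42) = 16.97 mV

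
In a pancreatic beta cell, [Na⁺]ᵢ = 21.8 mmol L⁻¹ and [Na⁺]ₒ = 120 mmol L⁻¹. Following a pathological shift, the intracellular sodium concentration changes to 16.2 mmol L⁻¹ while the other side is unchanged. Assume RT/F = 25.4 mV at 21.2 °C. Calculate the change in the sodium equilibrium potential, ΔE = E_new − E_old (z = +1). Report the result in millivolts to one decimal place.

E_old = (25.4/1)·ln(120/21.8) = 43.32 mV
E_new = (25.4/1)·ln(120/16.2) = 50.86 mV
ΔE = 50.86 − (43.32) = 7.54 mV

7.5 mV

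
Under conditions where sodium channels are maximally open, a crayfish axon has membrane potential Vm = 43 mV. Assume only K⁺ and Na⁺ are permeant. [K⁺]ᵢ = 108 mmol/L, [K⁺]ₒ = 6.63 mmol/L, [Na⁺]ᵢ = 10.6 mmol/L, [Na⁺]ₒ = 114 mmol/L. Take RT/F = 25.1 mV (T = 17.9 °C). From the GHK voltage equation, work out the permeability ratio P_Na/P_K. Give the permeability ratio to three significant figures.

10.7

Let α = P_Na/P_K. GHK: Vm = 25.1·ln[(Kₒ + α·Naₒ)/(Kᵢ + α·Naᵢ)].
e^(Vm/25.1) = e^(43.0/25.1) = 5.5464
So 5.5464·(Kᵢ + α·Naᵢ) = Kₒ + α·Naₒ → α = (5.5464·108.0 − 6.63) / (114.0 − 5.5464·10.6)
α = (599 − 6.63) / (114.0 − 58.79) = 592.4/55.21 = 10.73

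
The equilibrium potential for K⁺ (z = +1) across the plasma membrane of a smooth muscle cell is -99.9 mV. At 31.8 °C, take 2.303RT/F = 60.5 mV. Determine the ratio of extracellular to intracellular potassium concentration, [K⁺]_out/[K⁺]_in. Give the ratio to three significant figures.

0.0223

log₁₀([out]/[in]) = E·z/(60.5) = -99.9 × 1 / 60.5 = -1.6512
[out]/[in] = 10^(-1.6512) = 0.02232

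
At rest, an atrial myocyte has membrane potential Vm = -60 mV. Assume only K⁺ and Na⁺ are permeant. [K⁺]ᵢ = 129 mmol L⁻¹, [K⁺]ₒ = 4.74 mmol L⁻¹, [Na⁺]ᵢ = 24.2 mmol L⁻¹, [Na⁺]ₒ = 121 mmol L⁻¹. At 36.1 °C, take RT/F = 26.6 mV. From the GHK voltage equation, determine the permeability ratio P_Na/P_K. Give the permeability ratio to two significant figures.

Let α = P_Na/P_K. GHK: Vm = 26.6·ln[(Kₒ + α·Naₒ)/(Kᵢ + α·Naᵢ)].
e^(Vm/26.6) = e^(-60.0/26.6) = 0.10481
So 0.10481·(Kᵢ + α·Naᵢ) = Kₒ + α·Naₒ → α = (0.10481·129.0 − 4.74) / (121.0 − 0.10481·24.2)
α = (13.52 − 4.74) / (121.0 − 2.536) = 8.78/118.5 = 0.07412

0.074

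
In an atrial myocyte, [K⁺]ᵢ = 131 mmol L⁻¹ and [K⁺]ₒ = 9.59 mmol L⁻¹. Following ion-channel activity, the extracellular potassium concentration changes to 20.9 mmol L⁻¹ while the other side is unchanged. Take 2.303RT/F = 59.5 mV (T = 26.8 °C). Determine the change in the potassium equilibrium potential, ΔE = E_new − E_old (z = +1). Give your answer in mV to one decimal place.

20.1 mV

E_old = (59.5/1)·log₁₀(9.59/131) = -67.56 mV
E_new = (59.5/1)·log₁₀(20.9/131) = -47.43 mV
ΔE = -47.43 − (-67.56) = 20.13 mV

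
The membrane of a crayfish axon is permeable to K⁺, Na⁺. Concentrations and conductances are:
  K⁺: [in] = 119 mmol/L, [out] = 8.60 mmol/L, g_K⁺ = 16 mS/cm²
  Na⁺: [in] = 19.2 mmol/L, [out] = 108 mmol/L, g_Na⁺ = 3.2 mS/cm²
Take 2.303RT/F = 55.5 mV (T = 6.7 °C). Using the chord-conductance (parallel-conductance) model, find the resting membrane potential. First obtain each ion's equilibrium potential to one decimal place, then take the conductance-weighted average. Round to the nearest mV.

-46 mV

E_K⁺ = (55.5/1)·log₁₀(8.60/119) = -63.3 mV
E_Na⁺ = (55.5/1)·log₁₀(108/19.2) = 41.6 mV
Vm = (Σ gᵢEᵢ)/(Σ gᵢ) = (16·-63.3 + 3.2·41.6) / (16 + 3.2)
= -879.68 / 19.2 = -45.82 mV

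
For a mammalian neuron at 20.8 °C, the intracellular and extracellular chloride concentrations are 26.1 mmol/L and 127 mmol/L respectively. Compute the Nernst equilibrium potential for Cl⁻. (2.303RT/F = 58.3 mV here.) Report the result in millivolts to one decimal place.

-40.1 mV

E = (58.3/z) · log₁₀([Cl⁻]_out/[Cl⁻]_in) with z = -1.
For an anion, dividing by z = -1 reverses the sign.
= (58.3/-1) · log₁₀(127/26.1) = -58.30 · log₁₀(4.866)
= -58.30 · (0.6872) = -40.06 mV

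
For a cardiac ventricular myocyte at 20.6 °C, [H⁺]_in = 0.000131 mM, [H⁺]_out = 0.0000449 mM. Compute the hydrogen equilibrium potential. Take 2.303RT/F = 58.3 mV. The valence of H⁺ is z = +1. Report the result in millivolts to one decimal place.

E = (58.3/z) · log₁₀([H⁺]_out/[H⁺]_in) with z = +1.
= (58.3/1) · log₁₀(0.0000449/0.000131) = 58.30 · log₁₀(0.3427)
= 58.30 · (-0.4650) = -27.11 mV

-27.1 mV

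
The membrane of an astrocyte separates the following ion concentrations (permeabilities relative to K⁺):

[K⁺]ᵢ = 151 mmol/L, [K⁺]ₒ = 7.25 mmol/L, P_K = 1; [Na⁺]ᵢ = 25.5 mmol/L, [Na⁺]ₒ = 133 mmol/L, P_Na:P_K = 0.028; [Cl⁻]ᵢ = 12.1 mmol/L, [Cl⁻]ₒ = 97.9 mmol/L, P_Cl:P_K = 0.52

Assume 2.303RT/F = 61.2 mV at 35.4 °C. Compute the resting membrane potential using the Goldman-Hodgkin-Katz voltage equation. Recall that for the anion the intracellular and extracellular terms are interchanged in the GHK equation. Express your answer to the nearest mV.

-65 mV

Vm = 61.2 · log₁₀[(Σ P·[cation]ₒ + Σ P·[anion]ᵢ) / (Σ P·[cation]ᵢ + Σ P·[anion]ₒ)]
Numerator = 1×7.25 + 0.028×133 + 0.52×12.1 = 17.27
Denominator = 1×151 + 0.028×25.5 + 0.52×97.9 = 202.6
Vm = 61.2 · log₁₀(0.085213) = 61.2 × (-1.0695) = -65.45 mV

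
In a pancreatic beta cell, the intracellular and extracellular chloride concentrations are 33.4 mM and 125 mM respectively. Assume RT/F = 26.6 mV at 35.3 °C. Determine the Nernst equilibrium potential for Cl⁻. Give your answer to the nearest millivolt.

E = (26.6/z) · ln([Cl⁻]_out/[Cl⁻]_in) with z = -1.
For an anion, dividing by z = -1 reverses the sign.
= (26.6/-1) · ln(125/33.4) = -26.60 · ln(3.743)
= -26.60 · (1.3198) = -35.11 mV

-35 mV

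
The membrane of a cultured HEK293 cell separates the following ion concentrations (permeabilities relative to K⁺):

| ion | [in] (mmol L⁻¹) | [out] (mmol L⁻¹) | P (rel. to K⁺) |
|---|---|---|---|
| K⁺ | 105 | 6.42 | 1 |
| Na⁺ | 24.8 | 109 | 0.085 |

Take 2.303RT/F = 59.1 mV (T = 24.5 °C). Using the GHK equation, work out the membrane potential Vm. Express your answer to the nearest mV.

Vm = 59.1 · log₁₀[(Σ P·[cation]ₒ + Σ P·[anion]ᵢ) / (Σ P·[cation]ᵢ + Σ P·[anion]ₒ)]
Numerator = 1×6.42 + 0.085×109 = 15.69
Denominator = 1×105 + 0.085×24.8 = 107.1
Vm = 59.1 · log₁₀(0.14644) = 59.1 × (-0.8343) = -49.31 mV

-49 mV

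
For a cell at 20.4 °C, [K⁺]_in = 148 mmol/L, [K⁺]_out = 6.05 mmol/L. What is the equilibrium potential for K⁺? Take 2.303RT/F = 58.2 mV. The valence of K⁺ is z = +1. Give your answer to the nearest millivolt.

E = (58.2/z) · log₁₀([K⁺]_out/[K⁺]_in) with z = +1.
= (58.2/1) · log₁₀(6.05/148) = 58.20 · log₁₀(0.04088)
= 58.20 · (-1.3885) = -80.81 mV

-81 mV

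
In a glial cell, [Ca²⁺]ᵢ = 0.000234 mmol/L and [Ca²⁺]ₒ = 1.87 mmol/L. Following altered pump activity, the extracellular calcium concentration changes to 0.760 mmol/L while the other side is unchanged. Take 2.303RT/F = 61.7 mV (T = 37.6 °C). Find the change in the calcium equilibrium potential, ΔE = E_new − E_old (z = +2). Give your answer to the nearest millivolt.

E_old = (61.7/2)·log₁₀(1.87/0.000234) = 120.40 mV
E_new = (61.7/2)·log₁₀(0.760/0.000234) = 108.33 mV
ΔE = 108.33 − (120.40) = -12.06 mV

-12 mV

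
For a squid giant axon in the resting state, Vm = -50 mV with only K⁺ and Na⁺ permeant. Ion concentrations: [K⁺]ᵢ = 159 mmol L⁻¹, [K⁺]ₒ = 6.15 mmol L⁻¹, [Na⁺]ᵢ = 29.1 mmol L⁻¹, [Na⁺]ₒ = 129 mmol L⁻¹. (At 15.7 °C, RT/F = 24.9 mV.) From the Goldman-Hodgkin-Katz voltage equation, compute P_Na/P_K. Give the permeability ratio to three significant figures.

Let α = P_Na/P_K. GHK: Vm = 24.9·ln[(Kₒ + α·Naₒ)/(Kᵢ + α·Naᵢ)].
e^(Vm/24.9) = e^(-50.0/24.9) = 0.13425
So 0.13425·(Kᵢ + α·Naᵢ) = Kₒ + α·Naₒ → α = (0.13425·159.0 − 6.15) / (129.0 − 0.13425·29.1)
α = (21.35 − 6.15) / (129.0 − 3.907) = 15.2/125.1 = 0.1215

0.121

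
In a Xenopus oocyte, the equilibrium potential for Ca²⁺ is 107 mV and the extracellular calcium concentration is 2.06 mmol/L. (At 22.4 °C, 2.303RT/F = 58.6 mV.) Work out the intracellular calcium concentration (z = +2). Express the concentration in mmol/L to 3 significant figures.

0.000459 mmol/L

Nernst: E = (58.6/2) · log₁₀([out]/[in]), so log₁₀([out]/[in]) = 107.0 × 2 / 58.6 = 3.6519.
[out]/[in] = 10^(3.6519) = 4486.
[in] = 2.06 / 4486 = 0.0004592 mmol/L.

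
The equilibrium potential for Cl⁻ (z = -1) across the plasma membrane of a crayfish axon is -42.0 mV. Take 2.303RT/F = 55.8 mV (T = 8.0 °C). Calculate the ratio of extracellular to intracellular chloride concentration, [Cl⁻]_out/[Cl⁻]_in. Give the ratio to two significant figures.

5.7

log₁₀([out]/[in]) = E·z/(55.8) = -42.0 × -1 / 55.8 = 0.7527
[out]/[in] = 10^(0.7527) = 5.658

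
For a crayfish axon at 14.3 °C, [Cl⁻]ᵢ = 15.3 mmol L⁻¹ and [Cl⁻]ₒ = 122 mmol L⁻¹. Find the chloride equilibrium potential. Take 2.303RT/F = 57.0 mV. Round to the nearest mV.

-51 mV

E = (57.0/z) · log₁₀([Cl⁻]_out/[Cl⁻]_in) with z = -1.
For an anion, dividing by z = -1 reverses the sign.
= (57.0/-1) · log₁₀(122/15.3) = -57.00 · log₁₀(7.974)
= -57.00 · (0.9017) = -51.40 mV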